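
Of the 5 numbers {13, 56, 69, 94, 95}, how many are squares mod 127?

3

(13/127) = +1 → QR.
(56/127) = -1 → non-residue.
(69/127) = +1 → QR.
(94/127) = +1 → QR.
(95/127) = -1 → non-residue.
Total quadratic residues among the 5: 3.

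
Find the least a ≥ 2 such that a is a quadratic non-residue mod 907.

2

(2/907) = −1, so 2 is the smallest positive non-residue mod 907.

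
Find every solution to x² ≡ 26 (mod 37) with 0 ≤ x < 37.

37 ≡ 1 (mod 4), so we find a root by search.
Trying successive values, 10² = 100 ≡ 26 (mod 37). The other root is 37 − 10 = 27.

10, 27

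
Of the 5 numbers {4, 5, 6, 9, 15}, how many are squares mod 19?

4

(4/19) = +1 → QR.
(5/19) = +1 → QR.
(6/19) = +1 → QR.
(9/19) = +1 → QR.
(15/19) = -1 → non-residue.
Total quadratic residues among the 5: 4.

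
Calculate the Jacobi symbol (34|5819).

1

Pull out 2: since 5819 ≡ 3 (mod 8), (2/5819) = -1.
Reciprocity: 17 ≡ 1 and 5819 ≡ 3 (mod 4), so (17/5819) = +(5819/17).
Reduce top mod 17: now compute (5/17).
Reciprocity: 5 ≡ 1 and 17 ≡ 1 (mod 4), so (5/17) = +(17/5).
Reduce top mod 5: now compute (2/5).
Pull out 2: since 5 ≡ 5 (mod 8), (2/5) = -1.
Reached (1/5) = 1. Collecting the sign flips along the way, the symbol is +1.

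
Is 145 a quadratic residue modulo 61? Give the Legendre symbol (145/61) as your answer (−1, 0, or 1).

-1

First reduce: 145 ≡ 23 (mod 61).
Reciprocity: 23 ≡ 3 and 61 ≡ 1 (mod 4), so (23/61) = +(61/23).
Reduce top mod 23: now compute (15/23).
Reciprocity: 15 ≡ 3 and 23 ≡ 3 (mod 4), so (15/23) = −(23/15).
Reduce top mod 15: now compute (8/15).
Pull out 2^3: since 15 ≡ 7 (mod 8), (2/15) = +1, so (2/15)^3 = +1.
Reached (1/15) = 1. Collecting the sign flips along the way, the symbol is -1.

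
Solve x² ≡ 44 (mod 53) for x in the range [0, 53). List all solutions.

53 ≡ 1 (mod 4), so we find a root by search.
Trying successive values, 16² = 256 ≡ 44 (mod 53). The other root is 53 − 16 = 37.

16, 37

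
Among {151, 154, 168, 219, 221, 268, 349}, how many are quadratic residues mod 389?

3

(151/389) = -1 → non-residue.
(154/389) = -1 → non-residue.
(168/389) = +1 → QR.
(219/389) = -1 → non-residue.
(221/389) = +1 → QR.
(268/389) = +1 → QR.
(349/389) = -1 → non-residue.
Total quadratic residues among the 7: 3.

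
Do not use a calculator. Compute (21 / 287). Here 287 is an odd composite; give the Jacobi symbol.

Reciprocity: 21 ≡ 1 and 287 ≡ 3 (mod 4), so (21/287) = +(287/21).
Reduce top mod 21: now compute (14/21).
Pull out 2: since 21 ≡ 5 (mod 8), (2/21) = -1.
Reciprocity: 7 ≡ 3 and 21 ≡ 1 (mod 4), so (7/21) = +(21/7).
Reduce top mod 7: now compute (0/7).
Top reduces to 0: gcd > 1, so the symbol is 0.

0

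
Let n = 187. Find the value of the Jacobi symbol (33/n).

0

Reciprocity: 33 ≡ 1 and 187 ≡ 3 (mod 4), so (33/187) = +(187/33).
Reduce top mod 33: now compute (22/33).
Pull out 2: since 33 ≡ 1 (mod 8), (2/33) = +1.
Reciprocity: 11 ≡ 3 and 33 ≡ 1 (mod 4), so (11/33) = +(33/11).
Reduce top mod 11: now compute (0/11).
Top reduces to 0: gcd > 1, so the symbol is 0.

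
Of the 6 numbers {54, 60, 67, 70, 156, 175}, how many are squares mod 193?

(54/193) = +1 → QR.
(60/193) = -1 → non-residue.
(67/193) = +1 → QR.
(70/193) = -1 → non-residue.
(156/193) = -1 → non-residue.
(175/193) = +1 → QR.
Total quadratic residues among the 6: 3.

3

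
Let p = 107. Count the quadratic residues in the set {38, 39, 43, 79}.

(38/107) = -1 → non-residue.
(39/107) = +1 → QR.
(43/107) = -1 → non-residue.
(79/107) = +1 → QR.
Total quadratic residues among the 4: 2.

2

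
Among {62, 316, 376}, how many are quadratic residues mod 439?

(62/439) = -1 → non-residue.
(316/439) = -1 → non-residue.
(376/439) = -1 → non-residue.
Total quadratic residues among the 3: 0.

0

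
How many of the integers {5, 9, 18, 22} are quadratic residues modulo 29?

3

(5/29) = +1 → QR.
(9/29) = +1 → QR.
(18/29) = -1 → non-residue.
(22/29) = +1 → QR.
Total quadratic residues among the 4: 3.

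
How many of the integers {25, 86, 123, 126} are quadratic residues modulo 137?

3

(25/137) = +1 → QR.
(86/137) = -1 → non-residue.
(123/137) = +1 → QR.
(126/137) = +1 → QR.
Total quadratic residues among the 4: 3.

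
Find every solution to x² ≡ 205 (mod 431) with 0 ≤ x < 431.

Since 431 ≡ 3 (mod 4), a square root of 205 is 205^((431+1)/4) = 205^108 mod 431.
Repeated squaring: 205^2≡218, 205^4≡114, 205^8≡66, 205^16≡46, 205^32≡392, 205^64≡228 (mod 431).
205^108 = 205^(64+32+8+4) ≡ 291 (mod 431).
Check: 291² = 84681 ≡ 205 (mod 431). The two roots are 140 and 291.

140, 291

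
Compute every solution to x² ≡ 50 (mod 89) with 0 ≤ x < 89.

89 ≡ 1 (mod 4), so we find a root by search.
Trying successive values, 36² = 1296 ≡ 50 (mod 89). The other root is 89 − 36 = 53.

36, 53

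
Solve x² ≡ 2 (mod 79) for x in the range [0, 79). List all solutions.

9, 70

Since 79 ≡ 3 (mod 4), a square root of 2 is 2^((79+1)/4) = 2^20 mod 79.
Repeated squaring: 2^2≡4, 2^4≡16, 2^8≡19, 2^16≡45 (mod 79).
2^20 = 2^(16+4) ≡ 9 (mod 79).
Check: 9² = 81 ≡ 2 (mod 79). The two roots are 9 and 70.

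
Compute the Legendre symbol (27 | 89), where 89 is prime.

Reciprocity: 27 ≡ 3 and 89 ≡ 1 (mod 4), so (27/89) = +(89/27).
Reduce top mod 27: now compute (8/27).
Pull out 2^3: since 27 ≡ 3 (mod 8), (2/27) = -1, so (2/27)^3 = -1.
Reached (1/27) = 1. Collecting the sign flips along the way, the symbol is -1.

-1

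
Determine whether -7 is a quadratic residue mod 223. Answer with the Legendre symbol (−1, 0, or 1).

First reduce: -7 ≡ 216 (mod 223).
Pull out 2^3: since 223 ≡ 7 (mod 8), (2/223) = +1, so (2/223)^3 = +1.
Reciprocity: 27 ≡ 3 and 223 ≡ 3 (mod 4), so (27/223) = −(223/27).
Reduce top mod 27: now compute (7/27).
Reciprocity: 7 ≡ 3 and 27 ≡ 3 (mod 4), so (7/27) = −(27/7).
Reduce top mod 7: now compute (6/7).
Pull out 2: since 7 ≡ 7 (mod 8), (2/7) = +1.
Reciprocity: 3 ≡ 3 and 7 ≡ 3 (mod 4), so (3/7) = −(7/3).
Reduce top mod 3: now compute (1/3).
Reached (1/3) = 1. Collecting the sign flips along the way, the symbol is -1.

-1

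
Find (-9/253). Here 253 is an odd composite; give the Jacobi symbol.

1

First reduce: -9 ≡ 244 (mod 253).
Pull out 2^2: since 253 ≡ 5 (mod 8), (2/253) = -1, so (2/253)^2 = +1.
Reciprocity: 61 ≡ 1 and 253 ≡ 1 (mod 4), so (61/253) = +(253/61).
Reduce top mod 61: now compute (9/61).
Reciprocity: 9 ≡ 1 and 61 ≡ 1 (mod 4), so (9/61) = +(61/9).
Reduce top mod 9: now compute (7/9).
Reciprocity: 7 ≡ 3 and 9 ≡ 1 (mod 4), so (7/9) = +(9/7).
Reduce top mod 7: now compute (2/7).
Pull out 2: since 7 ≡ 7 (mod 8), (2/7) = +1.
Reached (1/7) = 1. Collecting the sign flips along the way, the symbol is +1.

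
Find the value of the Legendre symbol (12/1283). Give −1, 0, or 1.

1

Pull out 2^2: since 1283 ≡ 3 (mod 8), (2/1283) = -1, so (2/1283)^2 = +1.
Reciprocity: 3 ≡ 3 and 1283 ≡ 3 (mod 4), so (3/1283) = −(1283/3).
Reduce top mod 3: now compute (2/3).
Pull out 2: since 3 ≡ 3 (mod 8), (2/3) = -1.
Reached (1/3) = 1. Collecting the sign flips along the way, the symbol is +1.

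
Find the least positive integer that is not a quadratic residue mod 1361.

(2/1361) = +1, so 2 is a residue.
(3/1361) = −1, so 3 is the smallest positive non-residue mod 1361.

3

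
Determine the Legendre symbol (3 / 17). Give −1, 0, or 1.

Reciprocity: 3 ≡ 3 and 17 ≡ 1 (mod 4), so (3/17) = +(17/3).
Reduce top mod 3: now compute (2/3).
Pull out 2: since 3 ≡ 3 (mod 8), (2/3) = -1.
Reached (1/3) = 1. Collecting the sign flips along the way, the symbol is -1.

-1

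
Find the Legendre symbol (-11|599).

1

First reduce: -11 ≡ 588 (mod 599).
Pull out 2^2: since 599 ≡ 7 (mod 8), (2/599) = +1, so (2/599)^2 = +1.
Reciprocity: 147 ≡ 3 and 599 ≡ 3 (mod 4), so (147/599) = −(599/147).
Reduce top mod 147: now compute (11/147).
Reciprocity: 11 ≡ 3 and 147 ≡ 3 (mod 4), so (11/147) = −(147/11).
Reduce top mod 11: now compute (4/11).
Pull out 2^2: since 11 ≡ 3 (mod 8), (2/11) = -1, so (2/11)^2 = +1.
Reached (1/11) = 1. Collecting the sign flips along the way, the symbol is +1.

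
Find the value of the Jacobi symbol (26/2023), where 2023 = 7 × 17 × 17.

-1

Pull out 2: since 2023 ≡ 7 (mod 8), (2/2023) = +1.
Reciprocity: 13 ≡ 1 and 2023 ≡ 3 (mod 4), so (13/2023) = +(2023/13).
Reduce top mod 13: now compute (8/13).
Pull out 2^3: since 13 ≡ 5 (mod 8), (2/13) = -1, so (2/13)^3 = -1.
Reached (1/13) = 1. Collecting the sign flips along the way, the symbol is -1.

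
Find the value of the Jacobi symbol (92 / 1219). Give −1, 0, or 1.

0

Pull out 2^2: since 1219 ≡ 3 (mod 8), (2/1219) = -1, so (2/1219)^2 = +1.
Reciprocity: 23 ≡ 3 and 1219 ≡ 3 (mod 4), so (23/1219) = −(1219/23).
Reduce top mod 23: now compute (0/23).
Top reduces to 0: gcd > 1, so the symbol is 0.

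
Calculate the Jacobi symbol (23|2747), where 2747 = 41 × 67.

1

Reciprocity: 23 ≡ 3 and 2747 ≡ 3 (mod 4), so (23/2747) = −(2747/23).
Reduce top mod 23: now compute (10/23).
Pull out 2: since 23 ≡ 7 (mod 8), (2/23) = +1.
Reciprocity: 5 ≡ 1 and 23 ≡ 3 (mod 4), so (5/23) = +(23/5).
Reduce top mod 5: now compute (3/5).
Reciprocity: 3 ≡ 3 and 5 ≡ 1 (mod 4), so (3/5) = +(5/3).
Reduce top mod 3: now compute (2/3).
Pull out 2: since 3 ≡ 3 (mod 8), (2/3) = -1.
Reached (1/3) = 1. Collecting the sign flips along the way, the symbol is +1.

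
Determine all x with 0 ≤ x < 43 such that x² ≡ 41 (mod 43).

16, 27

Since 43 ≡ 3 (mod 4), a square root of 41 is 41^((43+1)/4) = 41^11 mod 43.
Repeated squaring: 41^2≡4, 41^4≡16, 41^8≡41 (mod 43).
41^11 = 41^(8+2+1) ≡ 16 (mod 43).
Check: 16² = 256 ≡ 41 (mod 43). The two roots are 16 and 27.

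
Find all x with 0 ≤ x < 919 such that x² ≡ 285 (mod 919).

Since 919 ≡ 3 (mod 4), a square root of 285 is 285^((919+1)/4) = 285^230 mod 919.
Repeated squaring: 285^2≡353, 285^4≡544, 285^8≡18, 285^16≡324, 285^32≡210, 285^64≡907, 285^128≡144 (mod 919).
285^230 = 285^(128+64+32+4+2) ≡ 639 (mod 919).
Check: 639² = 408321 ≡ 285 (mod 919). The two roots are 280 and 639.

280, 639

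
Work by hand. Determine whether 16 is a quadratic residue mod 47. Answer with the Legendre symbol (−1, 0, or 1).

Euler's criterion: (16/47) ≡ 16^23 (mod 47).
16^2 ≡ 21 (mod 47)
16^4 ≡ 18 (mod 47)
16^8 ≡ 42 (mod 47)
16^16 ≡ 25 (mod 47)
16^23 = 16^(16+4+2+1) ≡ 1 (mod 47).
Result is 1, so (16/47) = 1.

1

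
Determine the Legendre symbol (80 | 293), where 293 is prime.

Pull out 2^4: since 293 ≡ 5 (mod 8), (2/293) = -1, so (2/293)^4 = +1.
Reciprocity: 5 ≡ 1 and 293 ≡ 1 (mod 4), so (5/293) = +(293/5).
Reduce top mod 5: now compute (3/5).
Reciprocity: 3 ≡ 3 and 5 ≡ 1 (mod 4), so (3/5) = +(5/3).
Reduce top mod 3: now compute (2/3).
Pull out 2: since 3 ≡ 3 (mod 8), (2/3) = -1.
Reached (1/3) = 1. Collecting the sign flips along the way, the symbol is -1.

-1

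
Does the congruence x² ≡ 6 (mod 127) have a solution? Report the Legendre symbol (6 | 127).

Pull out 2: since 127 ≡ 7 (mod 8), (2/127) = +1.
Reciprocity: 3 ≡ 3 and 127 ≡ 3 (mod 4), so (3/127) = −(127/3).
Reduce top mod 3: now compute (1/3).
Reached (1/3) = 1. Collecting the sign flips along the way, the symbol is -1.

-1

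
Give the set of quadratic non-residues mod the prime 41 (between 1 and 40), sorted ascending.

3,6,7,11,12,13,14,15,17,19,22,24,26,27,28,29,30,34,35,38

Square k = 1,…,20 (k and 41−k give the same square):
1²=1, 2²=4, 3²=9, 4²=16, 5²=25, 6²=36, 7²≡8, 8²≡23, 9²≡40, 10²≡18, 11²≡39, 12²≡21, 13²≡5, 14²≡32, 15²≡20, 16²≡10, 17²≡2, 18²≡37, 19²≡33, 20²≡31 (mod 41).
The residues are {1, 2, 4, 5, 8, 9, 10, 16, 18, 20, 21, 23, 25, 31, 32, 33, 36, 37, 39, 40}; the non-residues are the remaining 20 nonzero classes.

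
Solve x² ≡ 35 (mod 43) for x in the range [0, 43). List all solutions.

Since 43 ≡ 3 (mod 4), a square root of 35 is 35^((43+1)/4) = 35^11 mod 43.
Repeated squaring: 35^2≡21, 35^4≡11, 35^8≡35 (mod 43).
35^11 = 35^(8+2+1) ≡ 11 (mod 43).
Check: 11² = 121 ≡ 35 (mod 43). The two roots are 11 and 32.

11, 32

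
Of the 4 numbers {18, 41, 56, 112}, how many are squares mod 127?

(18/127) = +1 → QR.
(41/127) = +1 → QR.
(56/127) = -1 → non-residue.
(112/127) = -1 → non-residue.
Total quadratic residues among the 4: 2.

2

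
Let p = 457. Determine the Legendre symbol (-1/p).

1

First reduce: -1 ≡ 456 (mod 457).
Pull out 2^3: since 457 ≡ 1 (mod 8), (2/457) = +1, so (2/457)^3 = +1.
Reciprocity: 57 ≡ 1 and 457 ≡ 1 (mod 4), so (57/457) = +(457/57).
Reduce top mod 57: now compute (1/57).
Reached (1/57) = 1. Collecting the sign flips along the way, the symbol is +1.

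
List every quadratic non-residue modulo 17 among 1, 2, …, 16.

3 5 6 7 10 11 12 14

Square k = 1,…,8 (k and 17−k give the same square):
1²=1, 2²=4, 3²=9, 4²=16, 5²≡8, 6²≡2, 7²≡15, 8²≡13 (mod 17).
The residues are {1, 2, 4, 8, 9, 13, 15, 16}; the non-residues are the remaining 8 nonzero classes.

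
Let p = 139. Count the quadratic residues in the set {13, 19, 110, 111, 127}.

(13/139) = +1 → QR.
(19/139) = -1 → non-residue.
(110/139) = -1 → non-residue.
(111/139) = -1 → non-residue.
(127/139) = +1 → QR.
Total quadratic residues among the 5: 2.

2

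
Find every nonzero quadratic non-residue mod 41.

3 6 7 11 12 13 14 15 17 19 22 24 26 27 28 29 30 34 35 38

Square k = 1,…,20 (k and 41−k give the same square):
1²=1, 2²=4, 3²=9, 4²=16, 5²=25, 6²=36, 7²≡8, 8²≡23, 9²≡40, 10²≡18, 11²≡39, 12²≡21, 13²≡5, 14²≡32, 15²≡20, 16²≡10, 17²≡2, 18²≡37, 19²≡33, 20²≡31 (mod 41).
The residues are {1, 2, 4, 5, 8, 9, 10, 16, 18, 20, 21, 23, 25, 31, 32, 33, 36, 37, 39, 40}; the non-residues are the remaining 20 nonzero classes.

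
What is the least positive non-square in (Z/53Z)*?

(2/53) = −1, so 2 is the smallest positive non-residue mod 53.

2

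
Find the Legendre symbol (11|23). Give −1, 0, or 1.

-1

Reciprocity: 11 ≡ 3 and 23 ≡ 3 (mod 4), so (11/23) = −(23/11).
Reduce top mod 11: now compute (1/11).
Reached (1/11) = 1. Collecting the sign flips along the way, the symbol is -1.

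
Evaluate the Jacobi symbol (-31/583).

1

First reduce: -31 ≡ 552 (mod 583).
Pull out 2^3: since 583 ≡ 7 (mod 8), (2/583) = +1, so (2/583)^3 = +1.
Reciprocity: 69 ≡ 1 and 583 ≡ 3 (mod 4), so (69/583) = +(583/69).
Reduce top mod 69: now compute (31/69).
Reciprocity: 31 ≡ 3 and 69 ≡ 1 (mod 4), so (31/69) = +(69/31).
Reduce top mod 31: now compute (7/31).
Reciprocity: 7 ≡ 3 and 31 ≡ 3 (mod 4), so (7/31) = −(31/7).
Reduce top mod 7: now compute (3/7).
Reciprocity: 3 ≡ 3 and 7 ≡ 3 (mod 4), so (3/7) = −(7/3).
Reduce top mod 3: now compute (1/3).
Reached (1/3) = 1. Collecting the sign flips along the way, the symbol is +1.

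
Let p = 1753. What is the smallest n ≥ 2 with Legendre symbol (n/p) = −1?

5

(2/1753) = +1, so 2 is a residue.
(3/1753) = +1, so 3 is a residue.
(4/1753) = +1, so 4 is a residue.
(5/1753) = −1, so 5 is the smallest positive non-residue mod 1753.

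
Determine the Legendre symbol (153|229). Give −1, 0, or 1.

1

Reciprocity: 153 ≡ 1 and 229 ≡ 1 (mod 4), so (153/229) = +(229/153).
Reduce top mod 153: now compute (76/153).
Pull out 2^2: since 153 ≡ 1 (mod 8), (2/153) = +1, so (2/153)^2 = +1.
Reciprocity: 19 ≡ 3 and 153 ≡ 1 (mod 4), so (19/153) = +(153/19).
Reduce top mod 19: now compute (1/19).
Reached (1/19) = 1. Collecting the sign flips along the way, the symbol is +1.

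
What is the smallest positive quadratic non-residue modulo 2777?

(2/2777) = +1, so 2 is a residue.
(3/2777) = −1, so 3 is the smallest positive non-residue mod 2777.

3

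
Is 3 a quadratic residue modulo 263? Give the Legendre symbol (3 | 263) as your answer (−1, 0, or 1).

1

Reciprocity: 3 ≡ 3 and 263 ≡ 3 (mod 4), so (3/263) = −(263/3).
Reduce top mod 3: now compute (2/3).
Pull out 2: since 3 ≡ 3 (mod 8), (2/3) = -1.
Reached (1/3) = 1. Collecting the sign flips along the way, the symbol is +1.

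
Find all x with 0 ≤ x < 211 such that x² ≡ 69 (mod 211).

Since 211 ≡ 3 (mod 4), a square root of 69 is 69^((211+1)/4) = 69^53 mod 211.
Repeated squaring: 69^2≡119, 69^4≡24, 69^8≡154, 69^16≡84, 69^32≡93 (mod 211).
69^53 = 69^(32+16+4+1) ≡ 51 (mod 211).
Check: 51² = 2601 ≡ 69 (mod 211). The two roots are 51 and 160.

51, 160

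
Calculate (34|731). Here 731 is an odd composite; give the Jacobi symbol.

0

Pull out 2: since 731 ≡ 3 (mod 8), (2/731) = -1.
Reciprocity: 17 ≡ 1 and 731 ≡ 3 (mod 4), so (17/731) = +(731/17).
Reduce top mod 17: now compute (0/17).
Top reduces to 0: gcd > 1, so the symbol is 0.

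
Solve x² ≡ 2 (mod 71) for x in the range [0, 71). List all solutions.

Since 71 ≡ 3 (mod 4), a square root of 2 is 2^((71+1)/4) = 2^18 mod 71.
Repeated squaring: 2^2≡4, 2^4≡16, 2^8≡43, 2^16≡3 (mod 71).
2^18 = 2^(16+2) ≡ 12 (mod 71).
Check: 12² = 144 ≡ 2 (mod 71). The two roots are 12 and 59.

12, 59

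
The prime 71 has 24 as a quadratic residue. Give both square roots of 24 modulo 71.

33, 38

Since 71 ≡ 3 (mod 4), a square root of 24 is 24^((71+1)/4) = 24^18 mod 71.
Repeated squaring: 24^2≡8, 24^4≡64, 24^8≡49, 24^16≡58 (mod 71).
24^18 = 24^(16+2) ≡ 38 (mod 71).
Check: 38² = 1444 ≡ 24 (mod 71). The two roots are 33 and 38.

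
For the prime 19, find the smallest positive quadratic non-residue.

2

(2/19) = −1, so 2 is the smallest positive non-residue mod 19.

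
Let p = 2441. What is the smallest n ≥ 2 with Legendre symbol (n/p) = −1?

3

(2/2441) = +1, so 2 is a residue.
(3/2441) = −1, so 3 is the smallest positive non-residue mod 2441.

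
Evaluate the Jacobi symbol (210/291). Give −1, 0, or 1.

0

Pull out 2: since 291 ≡ 3 (mod 8), (2/291) = -1.
Reciprocity: 105 ≡ 1 and 291 ≡ 3 (mod 4), so (105/291) = +(291/105).
Reduce top mod 105: now compute (81/105).
Reciprocity: 81 ≡ 1 and 105 ≡ 1 (mod 4), so (81/105) = +(105/81).
Reduce top mod 81: now compute (24/81).
Pull out 2^3: since 81 ≡ 1 (mod 8), (2/81) = +1, so (2/81)^3 = +1.
Reciprocity: 3 ≡ 3 and 81 ≡ 1 (mod 4), so (3/81) = +(81/3).
Reduce top mod 3: now compute (0/3).
Top reduces to 0: gcd > 1, so the symbol is 0.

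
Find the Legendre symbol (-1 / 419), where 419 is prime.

-1

First reduce: -1 ≡ 418 (mod 419).
Pull out 2: since 419 ≡ 3 (mod 8), (2/419) = -1.
Reciprocity: 209 ≡ 1 and 419 ≡ 3 (mod 4), so (209/419) = +(419/209).
Reduce top mod 209: now compute (1/209).
Reached (1/209) = 1. Collecting the sign flips along the way, the symbol is -1.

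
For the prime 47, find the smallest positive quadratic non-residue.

5

(2/47) = +1, so 2 is a residue.
(3/47) = +1, so 3 is a residue.
(4/47) = +1, so 4 is a residue.
(5/47) = −1, so 5 is the smallest positive non-residue mod 47.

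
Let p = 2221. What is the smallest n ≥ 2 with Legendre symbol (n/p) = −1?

2

(2/2221) = −1, so 2 is the smallest positive non-residue mod 2221.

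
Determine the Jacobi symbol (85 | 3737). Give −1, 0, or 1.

1

Reciprocity: 85 ≡ 1 and 3737 ≡ 1 (mod 4), so (85/3737) = +(3737/85).
Reduce top mod 85: now compute (82/85).
Pull out 2: since 85 ≡ 5 (mod 8), (2/85) = -1.
Reciprocity: 41 ≡ 1 and 85 ≡ 1 (mod 4), so (41/85) = +(85/41).
Reduce top mod 41: now compute (3/41).
Reciprocity: 3 ≡ 3 and 41 ≡ 1 (mod 4), so (3/41) = +(41/3).
Reduce top mod 3: now compute (2/3).
Pull out 2: since 3 ≡ 3 (mod 8), (2/3) = -1.
Reached (1/3) = 1. Collecting the sign flips along the way, the symbol is +1.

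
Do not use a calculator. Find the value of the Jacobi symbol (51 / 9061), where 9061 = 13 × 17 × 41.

Reciprocity: 51 ≡ 3 and 9061 ≡ 1 (mod 4), so (51/9061) = +(9061/51).
Reduce top mod 51: now compute (34/51).
Pull out 2: since 51 ≡ 3 (mod 8), (2/51) = -1.
Reciprocity: 17 ≡ 1 and 51 ≡ 3 (mod 4), so (17/51) = +(51/17).
Reduce top mod 17: now compute (0/17).
Top reduces to 0: gcd > 1, so the symbol is 0.

0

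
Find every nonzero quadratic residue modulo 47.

1 2 3 4 6 7 8 9 12 14 16 17 18 21 24 25 27 28 32 34 36 37 42

Square k = 1,…,23 (k and 47−k give the same square):
1²=1, 2²=4, 3²=9, 4²=16, 5²=25, 6²=36, 7²≡2, 8²≡17, 9²≡34, 10²≡6, 11²≡27, 12²≡3, 13²≡28, 14²≡8, 15²≡37, 16²≡21, 17²≡7, 18²≡42, 19²≡32, 20²≡24, 21²≡18, 22²≡14, 23²≡12 (mod 47).
So the quadratic residues mod 47 are {1, 2, 3, 4, 6, 7, 8, 9, 12, 14, 16, 17, 18, 21, 24, 25, 27, 28, 32, 34, 36, 37, 42}.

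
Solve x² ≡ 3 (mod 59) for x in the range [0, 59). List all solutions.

Since 59 ≡ 3 (mod 4), a square root of 3 is 3^((59+1)/4) = 3^15 mod 59.
Repeated squaring: 3^2≡9, 3^4≡22, 3^8≡12 (mod 59).
3^15 = 3^(8+4+2+1) ≡ 48 (mod 59).
Check: 48² = 2304 ≡ 3 (mod 59). The two roots are 11 and 48.

11, 48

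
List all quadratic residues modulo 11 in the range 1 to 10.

1, 3, 4, 5, 9

Square k = 1,…,5 (k and 11−k give the same square):
1²=1, 2²=4, 3²=9, 4²≡5, 5²≡3 (mod 11).
So the quadratic residues mod 11 are {1, 3, 4, 5, 9}.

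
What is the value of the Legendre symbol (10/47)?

Pull out 2: since 47 ≡ 7 (mod 8), (2/47) = +1.
Reciprocity: 5 ≡ 1 and 47 ≡ 3 (mod 4), so (5/47) = +(47/5).
Reduce top mod 5: now compute (2/5).
Pull out 2: since 5 ≡ 5 (mod 8), (2/5) = -1.
Reached (1/5) = 1. Collecting the sign flips along the way, the symbol is -1.

-1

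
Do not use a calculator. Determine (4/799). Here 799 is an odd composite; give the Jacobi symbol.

Pull out 2^2: since 799 ≡ 7 (mod 8), (2/799) = +1, so (2/799)^2 = +1.
Reached (1/799) = 1. Collecting the sign flips along the way, the symbol is +1.

1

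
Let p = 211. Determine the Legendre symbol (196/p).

Pull out 2^2: since 211 ≡ 3 (mod 8), (2/211) = -1, so (2/211)^2 = +1.
Reciprocity: 49 ≡ 1 and 211 ≡ 3 (mod 4), so (49/211) = +(211/49).
Reduce top mod 49: now compute (15/49).
Reciprocity: 15 ≡ 3 and 49 ≡ 1 (mod 4), so (15/49) = +(49/15).
Reduce top mod 15: now compute (4/15).
Pull out 2^2: since 15 ≡ 7 (mod 8), (2/15) = +1, so (2/15)^2 = +1.
Reached (1/15) = 1. Collecting the sign flips along the way, the symbol is +1.

1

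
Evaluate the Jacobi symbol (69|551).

1

Reciprocity: 69 ≡ 1 and 551 ≡ 3 (mod 4), so (69/551) = +(551/69).
Reduce top mod 69: now compute (68/69).
Pull out 2^2: since 69 ≡ 5 (mod 8), (2/69) = -1, so (2/69)^2 = +1.
Reciprocity: 17 ≡ 1 and 69 ≡ 1 (mod 4), so (17/69) = +(69/17).
Reduce top mod 17: now compute (1/17).
Reached (1/17) = 1. Collecting the sign flips along the way, the symbol is +1.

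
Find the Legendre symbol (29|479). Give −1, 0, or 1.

-1

Reciprocity: 29 ≡ 1 and 479 ≡ 3 (mod 4), so (29/479) = +(479/29).
Reduce top mod 29: now compute (15/29).
Reciprocity: 15 ≡ 3 and 29 ≡ 1 (mod 4), so (15/29) = +(29/15).
Reduce top mod 15: now compute (14/15).
Pull out 2: since 15 ≡ 7 (mod 8), (2/15) = +1.
Reciprocity: 7 ≡ 3 and 15 ≡ 3 (mod 4), so (7/15) = −(15/7).
Reduce top mod 7: now compute (1/7).
Reached (1/7) = 1. Collecting the sign flips along the way, the symbol is -1.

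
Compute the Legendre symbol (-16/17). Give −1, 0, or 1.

1

First reduce: -16 ≡ 1 (mod 17).
Reached (1/17) = 1. Collecting the sign flips along the way, the symbol is +1.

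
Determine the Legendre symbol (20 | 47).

-1

Euler's criterion: (20/47) ≡ 20^23 (mod 47).
20^2 ≡ 24 (mod 47)
20^4 ≡ 12 (mod 47)
20^8 ≡ 3 (mod 47)
20^16 ≡ 9 (mod 47)
20^23 = 20^(16+4+2+1) ≡ 46 (mod 47).
Result is 46 ≡ −1, so (20/47) = −1.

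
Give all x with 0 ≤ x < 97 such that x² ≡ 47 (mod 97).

97 ≡ 1 (mod 4), so we find a root by search.
Trying successive values, 12² = 144 ≡ 47 (mod 97). The other root is 97 − 12 = 85.

12, 85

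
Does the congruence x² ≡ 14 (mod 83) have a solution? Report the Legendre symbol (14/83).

-1

Pull out 2: since 83 ≡ 3 (mod 8), (2/83) = -1.
Reciprocity: 7 ≡ 3 and 83 ≡ 3 (mod 4), so (7/83) = −(83/7).
Reduce top mod 7: now compute (6/7).
Pull out 2: since 7 ≡ 7 (mod 8), (2/7) = +1.
Reciprocity: 3 ≡ 3 and 7 ≡ 3 (mod 4), so (3/7) = −(7/3).
Reduce top mod 3: now compute (1/3).
Reached (1/3) = 1. Collecting the sign flips along the way, the symbol is -1.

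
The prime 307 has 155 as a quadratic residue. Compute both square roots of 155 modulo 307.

48, 259

Since 307 ≡ 3 (mod 4), a square root of 155 is 155^((307+1)/4) = 155^77 mod 307.
Repeated squaring: 155^2≡79, 155^4≡101, 155^8≡70, 155^16≡295, 155^32≡144, 155^64≡167 (mod 307).
155^77 = 155^(64+8+4+1) ≡ 259 (mod 307).
Check: 259² = 67081 ≡ 155 (mod 307). The two roots are 48 and 259.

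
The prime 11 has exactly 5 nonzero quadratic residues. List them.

Square k = 1,…,5 (k and 11−k give the same square):
1²=1, 2²=4, 3²=9, 4²≡5, 5²≡3 (mod 11).
So the quadratic residues mod 11 are {1, 3, 4, 5, 9}.

1,3,4,5,9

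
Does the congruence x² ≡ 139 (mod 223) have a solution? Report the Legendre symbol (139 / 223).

Reciprocity: 139 ≡ 3 and 223 ≡ 3 (mod 4), so (139/223) = −(223/139).
Reduce top mod 139: now compute (84/139).
Pull out 2^2: since 139 ≡ 3 (mod 8), (2/139) = -1, so (2/139)^2 = +1.
Reciprocity: 21 ≡ 1 and 139 ≡ 3 (mod 4), so (21/139) = +(139/21).
Reduce top mod 21: now compute (13/21).
Reciprocity: 13 ≡ 1 and 21 ≡ 1 (mod 4), so (13/21) = +(21/13).
Reduce top mod 13: now compute (8/13).
Pull out 2^3: since 13 ≡ 5 (mod 8), (2/13) = -1, so (2/13)^3 = -1.
Reached (1/13) = 1. Collecting the sign flips along the way, the symbol is +1.

1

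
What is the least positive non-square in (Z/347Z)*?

(2/347) = −1, so 2 is the smallest positive non-residue mod 347.

2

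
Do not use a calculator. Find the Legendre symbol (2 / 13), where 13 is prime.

-1

Euler's criterion: (2/13) ≡ 2^6 (mod 13).
2^2 ≡ 4 (mod 13)
2^4 ≡ 3 (mod 13)
2^6 = 2^(4+2) ≡ 12 (mod 13).
Result is 12 ≡ −1, so (2/13) = −1.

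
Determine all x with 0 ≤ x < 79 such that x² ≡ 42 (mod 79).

Since 79 ≡ 3 (mod 4), a square root of 42 is 42^((79+1)/4) = 42^20 mod 79.
Repeated squaring: 42^2≡26, 42^4≡44, 42^8≡40, 42^16≡20 (mod 79).
42^20 = 42^(16+4) ≡ 11 (mod 79).
Check: 11² = 121 ≡ 42 (mod 79). The two roots are 11 and 68.

11, 68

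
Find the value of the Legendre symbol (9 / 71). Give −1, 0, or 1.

1

Euler's criterion: (9/71) ≡ 9^35 (mod 71).
9^2 ≡ 10 (mod 71)
9^4 ≡ 29 (mod 71)
9^8 ≡ 60 (mod 71)
9^16 ≡ 50 (mod 71)
9^32 ≡ 15 (mod 71)
9^35 = 9^(32+2+1) ≡ 1 (mod 71).
Result is 1, so (9/71) = 1.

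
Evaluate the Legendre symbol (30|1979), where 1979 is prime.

-1

Pull out 2: since 1979 ≡ 3 (mod 8), (2/1979) = -1.
Reciprocity: 15 ≡ 3 and 1979 ≡ 3 (mod 4), so (15/1979) = −(1979/15).
Reduce top mod 15: now compute (14/15).
Pull out 2: since 15 ≡ 7 (mod 8), (2/15) = +1.
Reciprocity: 7 ≡ 3 and 15 ≡ 3 (mod 4), so (7/15) = −(15/7).
Reduce top mod 7: now compute (1/7).
Reached (1/7) = 1. Collecting the sign flips along the way, the symbol is -1.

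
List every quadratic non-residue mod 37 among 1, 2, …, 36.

Square k = 1,…,18 (k and 37−k give the same square):
1²=1, 2²=4, 3²=9, 4²=16, 5²=25, 6²=36, 7²≡12, 8²≡27, 9²≡7, 10²≡26, 11²≡10, 12²≡33, 13²≡21, 14²≡11, 15²≡3, 16²≡34, 17²≡30, 18²≡28 (mod 37).
The residues are {1, 3, 4, 7, 9, 10, 11, 12, 16, 21, 25, 26, 27, 28, 30, 33, 34, 36}; the non-residues are the remaining 18 nonzero classes.

2, 5, 6, 8, 13, 14, 15, 17, 18, 19, 20, 22, 23, 24, 29, 31, 32, 35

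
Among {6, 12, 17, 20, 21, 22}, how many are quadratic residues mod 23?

(6/23) = +1 → QR.
(12/23) = +1 → QR.
(17/23) = -1 → non-residue.
(20/23) = -1 → non-residue.
(21/23) = -1 → non-residue.
(22/23) = -1 → non-residue.
Total quadratic residues among the 6: 2.

2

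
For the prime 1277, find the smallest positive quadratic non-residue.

2

(2/1277) = −1, so 2 is the smallest positive non-residue mod 1277.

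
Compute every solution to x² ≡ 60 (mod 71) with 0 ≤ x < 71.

29, 42

Since 71 ≡ 3 (mod 4), a square root of 60 is 60^((71+1)/4) = 60^18 mod 71.
Repeated squaring: 60^2≡50, 60^4≡15, 60^8≡12, 60^16≡2 (mod 71).
60^18 = 60^(16+2) ≡ 29 (mod 71).
Check: 29² = 841 ≡ 60 (mod 71). The two roots are 29 and 42.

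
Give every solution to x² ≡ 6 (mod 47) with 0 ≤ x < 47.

10, 37

Since 47 ≡ 3 (mod 4), a square root of 6 is 6^((47+1)/4) = 6^12 mod 47.
Repeated squaring: 6^2≡36, 6^4≡27, 6^8≡24 (mod 47).
6^12 = 6^(8+4) ≡ 37 (mod 47).
Check: 37² = 1369 ≡ 6 (mod 47). The two roots are 10 and 37.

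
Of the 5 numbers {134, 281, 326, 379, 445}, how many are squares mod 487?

2

(134/487) = +1 → QR.
(281/487) = -1 → non-residue.
(326/487) = -1 → non-residue.
(379/487) = +1 → QR.
(445/487) = -1 → non-residue.
Total quadratic residues among the 5: 2.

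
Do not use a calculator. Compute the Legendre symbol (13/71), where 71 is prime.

-1

Euler's criterion: (13/71) ≡ 13^35 (mod 71).
13^2 ≡ 27 (mod 71)
13^4 ≡ 19 (mod 71)
13^8 ≡ 6 (mod 71)
13^16 ≡ 36 (mod 71)
13^32 ≡ 18 (mod 71)
13^35 = 13^(32+2+1) ≡ 70 (mod 71).
Result is 70 ≡ −1, so (13/71) = −1.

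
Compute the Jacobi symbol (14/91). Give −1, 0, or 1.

Pull out 2: since 91 ≡ 3 (mod 8), (2/91) = -1.
Reciprocity: 7 ≡ 3 and 91 ≡ 3 (mod 4), so (7/91) = −(91/7).
Reduce top mod 7: now compute (0/7).
Top reduces to 0: gcd > 1, so the symbol is 0.

0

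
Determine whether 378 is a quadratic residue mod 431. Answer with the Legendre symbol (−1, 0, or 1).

-1

Euler's criterion: (378/431) ≡ 378^215 (mod 431).
378^2 ≡ 223 (mod 431)
378^4 ≡ 164 (mod 431)
378^8 ≡ 174 (mod 431)
378^16 ≡ 106 (mod 431)
378^32 ≡ 30 (mod 431)
378^64 ≡ 38 (mod 431)
378^128 ≡ 151 (mod 431)
378^215 = 378^(128+64+16+4+2+1) ≡ 430 (mod 431).
Result is 430 ≡ −1, so (378/431) = −1.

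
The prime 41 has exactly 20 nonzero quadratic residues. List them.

1, 2, 4, 5, 8, 9, 10, 16, 18, 20, 21, 23, 25, 31, 32, 33, 36, 37, 39, 40

Square k = 1,…,20 (k and 41−k give the same square):
1²=1, 2²=4, 3²=9, 4²=16, 5²=25, 6²=36, 7²≡8, 8²≡23, 9²≡40, 10²≡18, 11²≡39, 12²≡21, 13²≡5, 14²≡32, 15²≡20, 16²≡10, 17²≡2, 18²≡37, 19²≡33, 20²≡31 (mod 41).
So the quadratic residues mod 41 are {1, 2, 4, 5, 8, 9, 10, 16, 18, 20, 21, 23, 25, 31, 32, 33, 36, 37, 39, 40}.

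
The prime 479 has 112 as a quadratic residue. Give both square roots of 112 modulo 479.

152, 327

Since 479 ≡ 3 (mod 4), a square root of 112 is 112^((479+1)/4) = 112^120 mod 479.
Repeated squaring: 112^2≡90, 112^4≡436, 112^8≡412, 112^16≡178, 112^32≡70, 112^64≡110 (mod 479).
112^120 = 112^(64+32+16+8) ≡ 327 (mod 479).
Check: 327² = 106929 ≡ 112 (mod 479). The two roots are 152 and 327.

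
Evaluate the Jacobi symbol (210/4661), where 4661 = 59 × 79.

-1

Pull out 2: since 4661 ≡ 5 (mod 8), (2/4661) = -1.
Reciprocity: 105 ≡ 1 and 4661 ≡ 1 (mod 4), so (105/4661) = +(4661/105).
Reduce top mod 105: now compute (41/105).
Reciprocity: 41 ≡ 1 and 105 ≡ 1 (mod 4), so (41/105) = +(105/41).
Reduce top mod 41: now compute (23/41).
Reciprocity: 23 ≡ 3 and 41 ≡ 1 (mod 4), so (23/41) = +(41/23).
Reduce top mod 23: now compute (18/23).
Pull out 2: since 23 ≡ 7 (mod 8), (2/23) = +1.
Reciprocity: 9 ≡ 1 and 23 ≡ 3 (mod 4), so (9/23) = +(23/9).
Reduce top mod 9: now compute (5/9).
Reciprocity: 5 ≡ 1 and 9 ≡ 1 (mod 4), so (5/9) = +(9/5).
Reduce top mod 5: now compute (4/5).
Pull out 2^2: since 5 ≡ 5 (mod 8), (2/5) = -1, so (2/5)^2 = +1.
Reached (1/5) = 1. Collecting the sign flips along the way, the symbol is -1.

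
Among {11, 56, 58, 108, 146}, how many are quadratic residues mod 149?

0

(11/149) = -1 → non-residue.
(56/149) = -1 → non-residue.
(58/149) = -1 → non-residue.
(108/149) = -1 → non-residue.
(146/149) = -1 → non-residue.
Total quadratic residues among the 5: 0.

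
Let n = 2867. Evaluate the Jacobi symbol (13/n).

Reciprocity: 13 ≡ 1 and 2867 ≡ 3 (mod 4), so (13/2867) = +(2867/13).
Reduce top mod 13: now compute (7/13).
Reciprocity: 7 ≡ 3 and 13 ≡ 1 (mod 4), so (7/13) = +(13/7).
Reduce top mod 7: now compute (6/7).
Pull out 2: since 7 ≡ 7 (mod 8), (2/7) = +1.
Reciprocity: 3 ≡ 3 and 7 ≡ 3 (mod 4), so (3/7) = −(7/3).
Reduce top mod 3: now compute (1/3).
Reached (1/3) = 1. Collecting the sign flips along the way, the symbol is -1.

-1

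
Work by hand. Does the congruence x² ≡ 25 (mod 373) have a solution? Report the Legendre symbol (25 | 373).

1

Reciprocity: 25 ≡ 1 and 373 ≡ 1 (mod 4), so (25/373) = +(373/25).
Reduce top mod 25: now compute (23/25).
Reciprocity: 23 ≡ 3 and 25 ≡ 1 (mod 4), so (23/25) = +(25/23).
Reduce top mod 23: now compute (2/23).
Pull out 2: since 23 ≡ 7 (mod 8), (2/23) = +1.
Reached (1/23) = 1. Collecting the sign flips along the way, the symbol is +1.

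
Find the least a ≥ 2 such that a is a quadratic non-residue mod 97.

(2/97) = +1, so 2 is a residue.
(3/97) = +1, so 3 is a residue.
(4/97) = +1, so 4 is a residue.
(5/97) = −1, so 5 is the smallest positive non-residue mod 97.

5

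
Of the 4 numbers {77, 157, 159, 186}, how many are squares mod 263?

(77/263) = -1 → non-residue.
(157/263) = +1 → QR.
(159/263) = -1 → non-residue.
(186/263) = +1 → QR.
Total quadratic residues among the 4: 2.

2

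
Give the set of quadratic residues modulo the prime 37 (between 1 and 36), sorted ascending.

1,3,4,7,9,10,11,12,16,21,25,26,27,28,30,33,34,36

Square k = 1,…,18 (k and 37−k give the same square):
1²=1, 2²=4, 3²=9, 4²=16, 5²=25, 6²=36, 7²≡12, 8²≡27, 9²≡7, 10²≡26, 11²≡10, 12²≡33, 13²≡21, 14²≡11, 15²≡3, 16²≡34, 17²≡30, 18²≡28 (mod 37).
So the quadratic residues mod 37 are {1, 3, 4, 7, 9, 10, 11, 12, 16, 21, 25, 26, 27, 28, 30, 33, 34, 36}.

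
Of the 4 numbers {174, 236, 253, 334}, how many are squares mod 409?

(174/409) = -1 → non-residue.
(236/409) = -1 → non-residue.
(253/409) = -1 → non-residue.
(334/409) = +1 → QR.
Total quadratic residues among the 4: 1.

1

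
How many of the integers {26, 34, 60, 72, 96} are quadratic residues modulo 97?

(26/97) = -1 → non-residue.
(34/97) = -1 → non-residue.
(60/97) = -1 → non-residue.
(72/97) = +1 → QR.
(96/97) = +1 → QR.
Total quadratic residues among the 5: 2.

2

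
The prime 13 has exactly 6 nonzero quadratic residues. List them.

1 3 4 9 10 12

Square k = 1,…,6 (k and 13−k give the same square):
1²=1, 2²=4, 3²=9, 4²≡3, 5²≡12, 6²≡10 (mod 13).
So the quadratic residues mod 13 are {1, 3, 4, 9, 10, 12}.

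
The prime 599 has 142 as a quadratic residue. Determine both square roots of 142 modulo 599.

Since 599 ≡ 3 (mod 4), a square root of 142 is 142^((599+1)/4) = 142^150 mod 599.
Repeated squaring: 142^2≡397, 142^4≡72, 142^8≡392, 142^16≡320, 142^32≡570, 142^64≡242, 142^128≡461 (mod 599).
142^150 = 142^(128+16+4+2) ≡ 265 (mod 599).
Check: 265² = 70225 ≡ 142 (mod 599). The two roots are 265 and 334.

265, 334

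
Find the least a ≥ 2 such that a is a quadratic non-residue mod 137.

3

(2/137) = +1, so 2 is a residue.
(3/137) = −1, so 3 is the smallest positive non-residue mod 137.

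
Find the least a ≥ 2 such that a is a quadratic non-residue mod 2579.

(2/2579) = −1, so 2 is the smallest positive non-residue mod 2579.

2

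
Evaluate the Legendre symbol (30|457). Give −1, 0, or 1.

-1

Pull out 2: since 457 ≡ 1 (mod 8), (2/457) = +1.
Reciprocity: 15 ≡ 3 and 457 ≡ 1 (mod 4), so (15/457) = +(457/15).
Reduce top mod 15: now compute (7/15).
Reciprocity: 7 ≡ 3 and 15 ≡ 3 (mod 4), so (7/15) = −(15/7).
Reduce top mod 7: now compute (1/7).
Reached (1/7) = 1. Collecting the sign flips along the way, the symbol is -1.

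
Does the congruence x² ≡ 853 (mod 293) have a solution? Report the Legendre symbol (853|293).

Euler's criterion: (853/293) ≡ 267^146 (mod 293).
267^2 ≡ 90 (mod 293)
267^4 ≡ 189 (mod 293)
267^8 ≡ 268 (mod 293)
267^16 ≡ 39 (mod 293)
267^32 ≡ 56 (mod 293)
267^64 ≡ 206 (mod 293)
267^128 ≡ 244 (mod 293)
267^146 = 267^(128+16+2) ≡ 1 (mod 293).
Result is 1, so (853/293) = 1.

1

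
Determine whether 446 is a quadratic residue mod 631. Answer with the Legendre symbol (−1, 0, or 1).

Pull out 2: since 631 ≡ 7 (mod 8), (2/631) = +1.
Reciprocity: 223 ≡ 3 and 631 ≡ 3 (mod 4), so (223/631) = −(631/223).
Reduce top mod 223: now compute (185/223).
Reciprocity: 185 ≡ 1 and 223 ≡ 3 (mod 4), so (185/223) = +(223/185).
Reduce top mod 185: now compute (38/185).
Pull out 2: since 185 ≡ 1 (mod 8), (2/185) = +1.
Reciprocity: 19 ≡ 3 and 185 ≡ 1 (mod 4), so (19/185) = +(185/19).
Reduce top mod 19: now compute (14/19).
Pull out 2: since 19 ≡ 3 (mod 8), (2/19) = -1.
Reciprocity: 7 ≡ 3 and 19 ≡ 3 (mod 4), so (7/19) = −(19/7).
Reduce top mod 7: now compute (5/7).
Reciprocity: 5 ≡ 1 and 7 ≡ 3 (mod 4), so (5/7) = +(7/5).
Reduce top mod 5: now compute (2/5).
Pull out 2: since 5 ≡ 5 (mod 8), (2/5) = -1.
Reached (1/5) = 1. Collecting the sign flips along the way, the symbol is +1.

1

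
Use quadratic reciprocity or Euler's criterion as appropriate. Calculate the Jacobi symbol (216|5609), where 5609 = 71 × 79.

Pull out 2^3: since 5609 ≡ 1 (mod 8), (2/5609) = +1, so (2/5609)^3 = +1.
Reciprocity: 27 ≡ 3 and 5609 ≡ 1 (mod 4), so (27/5609) = +(5609/27).
Reduce top mod 27: now compute (20/27).
Pull out 2^2: since 27 ≡ 3 (mod 8), (2/27) = -1, so (2/27)^2 = +1.
Reciprocity: 5 ≡ 1 and 27 ≡ 3 (mod 4), so (5/27) = +(27/5).
Reduce top mod 5: now compute (2/5).
Pull out 2: since 5 ≡ 5 (mod 8), (2/5) = -1.
Reached (1/5) = 1. Collecting the sign flips along the way, the symbol is -1.

-1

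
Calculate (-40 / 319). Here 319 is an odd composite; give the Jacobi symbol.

First reduce: -40 ≡ 279 (mod 319).
Reciprocity: 279 ≡ 3 and 319 ≡ 3 (mod 4), so (279/319) = −(319/279).
Reduce top mod 279: now compute (40/279).
Pull out 2^3: since 279 ≡ 7 (mod 8), (2/279) = +1, so (2/279)^3 = +1.
Reciprocity: 5 ≡ 1 and 279 ≡ 3 (mod 4), so (5/279) = +(279/5).
Reduce top mod 5: now compute (4/5).
Pull out 2^2: since 5 ≡ 5 (mod 8), (2/5) = -1, so (2/5)^2 = +1.
Reached (1/5) = 1. Collecting the sign flips along the way, the symbol is -1.

-1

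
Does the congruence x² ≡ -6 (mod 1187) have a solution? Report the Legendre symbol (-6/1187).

Euler's criterion: (-6/1187) ≡ 1181^593 (mod 1187).
1181^2 ≡ 36 (mod 1187)
1181^4 ≡ 109 (mod 1187)
1181^8 ≡ 11 (mod 1187)
1181^16 ≡ 121 (mod 1187)
1181^32 ≡ 397 (mod 1187)
1181^64 ≡ 925 (mod 1187)
1181^128 ≡ 985 (mod 1187)
1181^256 ≡ 446 (mod 1187)
1181^512 ≡ 687 (mod 1187)
1181^593 = 1181^(512+64+16+1) ≡ 1 (mod 1187).
Result is 1, so (-6/1187) = 1.

1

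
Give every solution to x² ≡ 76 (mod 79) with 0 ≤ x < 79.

Since 79 ≡ 3 (mod 4), a square root of 76 is 76^((79+1)/4) = 76^20 mod 79.
Repeated squaring: 76^2≡9, 76^4≡2, 76^8≡4, 76^16≡16 (mod 79).
76^20 = 76^(16+4) ≡ 32 (mod 79).
Check: 32² = 1024 ≡ 76 (mod 79). The two roots are 32 and 47.

32, 47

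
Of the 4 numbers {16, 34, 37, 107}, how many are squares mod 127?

(16/127) = +1 → QR.
(34/127) = +1 → QR.
(37/127) = +1 → QR.
(107/127) = +1 → QR.
Total quadratic residues among the 4: 4.

4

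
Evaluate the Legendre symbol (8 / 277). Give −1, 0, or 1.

Pull out 2^3: since 277 ≡ 5 (mod 8), (2/277) = -1, so (2/277)^3 = -1.
Reached (1/277) = 1. Collecting the sign flips along the way, the symbol is -1.

-1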